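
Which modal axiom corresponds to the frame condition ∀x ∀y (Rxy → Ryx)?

ψ → □◇ψ

This is symmetry; the standard corresponding axiom is B: ψ → □◇ψ.
Suppose ψ→□◇ψ is valid. Take Rxy and set V(ψ)={x}. Then ψ at x, so □◇ψ at x, so ◇ψ at y, so some z with Ryz has ψ; z=x, i.e. Ryx.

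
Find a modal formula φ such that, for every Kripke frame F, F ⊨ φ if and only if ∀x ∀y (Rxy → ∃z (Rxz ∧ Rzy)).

□□q → □q

This is density; the standard corresponding axiom is C4: □□q → □q.
Suppose □□q→□q is valid. Take Rxy and set V(q)={w : xR²w}. Then □□q at x, so □q at x, so q at y, i.e. ∃z(Rxz∧Rzy).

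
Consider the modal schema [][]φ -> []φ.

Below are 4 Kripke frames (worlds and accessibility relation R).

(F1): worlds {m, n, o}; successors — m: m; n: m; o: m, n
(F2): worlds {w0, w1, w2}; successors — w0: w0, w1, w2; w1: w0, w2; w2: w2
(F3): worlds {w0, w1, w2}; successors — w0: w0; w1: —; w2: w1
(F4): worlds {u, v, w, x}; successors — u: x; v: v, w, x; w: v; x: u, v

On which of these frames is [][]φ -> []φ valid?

This is the axiom for density; its first-order frame correspondent is forall x forall y (Rxy -> exists z (Rxz & Rzy)).
(F1): fails — Ron but no z with Roz and Rzn.
(F2): holds.
(F3): fails — Rw2w1 but no z with Rw2z and Rzw1.
(F4): fails — Rxu but no z with Rxz and Rzu.
Valid on: (F2).

(F2)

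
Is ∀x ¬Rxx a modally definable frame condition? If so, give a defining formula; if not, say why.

If a class were modally definable it would be closed under surjective bounded morphisms (Goldblatt–Thomason).
The 3-cycle (worlds 0,1,2 with 0→1→2→0) is irreflexive, and the map sending every world to a single reflexive point • is a surjective bounded morphism (forth: every edge maps to (•,•); back: every world has a successor). So any modal formula valid on the 3-cycle is also valid on the reflexive point, which is not irreflexive.
So no modal formula (or set of formulas) defines exactly the irreflexive frames.

No — not modally definable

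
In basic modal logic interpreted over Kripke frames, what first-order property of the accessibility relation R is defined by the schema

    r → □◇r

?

Suppose r→□◇r is valid. Take Rxy and set V(r)={x}. Then r at x, so □◇r at x, so ◇r at y, so some z with Ryz has r; z=x, i.e. Ryx.

symmetry: ∀x ∀y (Rxy → Ryx)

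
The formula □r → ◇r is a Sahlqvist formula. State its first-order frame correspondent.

seriality

Suppose □r→◇r is valid. At any x set V(r)=W. Then □r at x, so ◇r at x, so x has a successor.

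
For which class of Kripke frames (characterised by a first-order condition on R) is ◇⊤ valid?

◇⊤ holds at w iff w has a successor, so frame-validity of ◇⊤ is exactly seriality. Equivalently via □p → ◇p:
Suppose □p→◇p is valid. At any x set V(p)=W. Then □p at x, so ◇p at x, so x has a successor.

seriality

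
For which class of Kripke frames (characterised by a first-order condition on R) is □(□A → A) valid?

Shift-reflexivity

This is the T□ axiom.
It corresponds to shift-reflexivity: ∀x ∀y (Rxy → Ryy).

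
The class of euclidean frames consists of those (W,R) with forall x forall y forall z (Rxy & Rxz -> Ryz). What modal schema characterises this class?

◇s → □◇s

This is the Euclidean property; the standard corresponding axiom is 5: ◇s → □◇s.
Suppose ◇s→□◇s is valid. Take Rxy, Rxz and set V(s)={y}. Then ◇s at x, so □◇s at x, so ◇s at z, so some w with Rzw has s; w=y, i.e. Rzy. By symmetry of the argument, Ryz.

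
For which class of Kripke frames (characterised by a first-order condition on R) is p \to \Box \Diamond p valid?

Symmetry

Suppose p→□◇p is valid. Take Rxy and set V(p)={x}. Then p at x, so □◇p at x, so ◇p at y, so some z with Ryz has p; z=x, i.e. Ryx.
The converse is a direct semantic check.
Frame condition: \forall x \forall y (Rxy \to Ryx).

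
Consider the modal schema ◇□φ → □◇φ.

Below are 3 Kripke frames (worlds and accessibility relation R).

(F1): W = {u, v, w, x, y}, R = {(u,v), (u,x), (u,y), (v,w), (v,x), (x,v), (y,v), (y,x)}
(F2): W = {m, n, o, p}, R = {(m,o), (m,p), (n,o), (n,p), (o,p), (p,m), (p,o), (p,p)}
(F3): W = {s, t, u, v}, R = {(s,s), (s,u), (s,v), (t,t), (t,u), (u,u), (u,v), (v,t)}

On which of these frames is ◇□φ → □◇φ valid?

(F2)

Frame correspondent (Sahlqvist): ∀x ∀y ∀z (Rxy ∧ Rxz → ∃w (Ryw ∧ Rzw)) — i.e. convergence.
(F1): fails — Ruv and Rux but v and x have no common successor.
(F2): holds.
(F3): fails — Rsv and Rsu but v and u have no common successor.
Valid on: (F2).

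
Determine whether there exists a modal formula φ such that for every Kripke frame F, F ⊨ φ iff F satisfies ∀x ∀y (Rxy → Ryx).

This is a Sahlqvist condition; the B axiom p → □◇p defines it.
Suppose p→□◇p is valid. Take Rxy and set V(p)={x}. Then p at x, so □◇p at x, so ◇p at y, so some z with Ryz has p; z=x, i.e. Ryx.

Yes, by p → □◇p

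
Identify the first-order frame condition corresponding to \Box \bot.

□⊥ is valid iff no world has any successor (otherwise □⊥ fails at any world with one).
Conversely, on a frame with emptiness of R the schema holds at every world under every valuation.
So the correspondent is emptiness of R.

Emptiness of R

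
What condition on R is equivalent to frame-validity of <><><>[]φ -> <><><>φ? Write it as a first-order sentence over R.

This is a Sahlqvist (Geach-type) schema ◇^3□^1φ → □^0◇^3φ.
Minimal-valuation argument: fix x; take any y with xR^3y and any z with xR^0z. Set V(φ) to the set of worlds R-reachable from y in exactly 1 step. Then □^1φ holds at y, so the antecedent holds at x; validity forces ◇^3φ at z, giving a w with zR^3w and yR^1w.
First-order correspondent: forall x forall y (x R^3 y -> exists w (yRw & x R^3 w)).

forall x forall y (x R^3 y -> exists w (yRw & x R^3 w))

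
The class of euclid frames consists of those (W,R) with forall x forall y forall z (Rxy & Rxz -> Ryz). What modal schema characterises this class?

The condition is the Euclidean property. The 5 schema ◇s → □◇s defines it.
Suppose ◇s→□◇s is valid. Take Rxy, Rxz and set V(s)={y}. Then ◇s at x, so □◇s at x, so ◇s at z, so some w with Rzw has s; w=y, i.e. Rzy. By symmetry of the argument, Ryz.

◇s → □◇s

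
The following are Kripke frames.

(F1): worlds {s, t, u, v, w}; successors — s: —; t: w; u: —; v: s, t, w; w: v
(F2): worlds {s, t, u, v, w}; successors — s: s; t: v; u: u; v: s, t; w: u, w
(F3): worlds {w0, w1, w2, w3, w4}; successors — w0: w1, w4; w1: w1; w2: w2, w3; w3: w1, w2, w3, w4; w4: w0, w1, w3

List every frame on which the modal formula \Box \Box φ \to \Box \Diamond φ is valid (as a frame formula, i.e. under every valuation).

(F2), (F3)

This is the axiom for a generalized confluence (Geach) condition; its first-order frame correspondent is \forall x \forall z (xRz \to \exists w (x R^2 w \wedge zRw)).
(F1): fails — vRs but no w* with vR²w* and sRw*.
(F2): ✓.
(F3): ✓.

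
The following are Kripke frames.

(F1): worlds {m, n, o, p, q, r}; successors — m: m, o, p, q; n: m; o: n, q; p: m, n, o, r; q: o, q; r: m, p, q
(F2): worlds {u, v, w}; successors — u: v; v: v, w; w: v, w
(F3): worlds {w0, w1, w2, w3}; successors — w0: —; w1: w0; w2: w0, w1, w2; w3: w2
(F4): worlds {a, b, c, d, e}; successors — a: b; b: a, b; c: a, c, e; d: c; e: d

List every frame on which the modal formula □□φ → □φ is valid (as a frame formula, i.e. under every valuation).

(F2)

The schema corresponds to density: ∀x ∀y (Rxy → ∃z (Rxz ∧ Rzy)).
(F1): fails — Ron but no z with Roz and Rzn.
(F2): holds.
(F3): fails — Rw1w0 but no z with Rw1z and Rzw0.
(F4): fails — Red but no z with Rez and Rzd.
Valid on: (F2).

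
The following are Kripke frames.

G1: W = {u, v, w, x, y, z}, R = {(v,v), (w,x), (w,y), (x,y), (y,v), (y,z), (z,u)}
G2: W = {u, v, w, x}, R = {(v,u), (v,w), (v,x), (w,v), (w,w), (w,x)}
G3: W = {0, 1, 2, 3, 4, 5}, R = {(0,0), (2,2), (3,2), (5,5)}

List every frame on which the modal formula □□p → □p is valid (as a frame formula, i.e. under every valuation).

The schema corresponds to density: ∀x ∀y (Rxy → ∃z (Rxz ∧ Rzy)).
G1: fails — Rwx but no t with Rwt and Rtx.
G2: fails — Rvu but no z with Rvz and Rzu.
G3: satisfies the condition.

G3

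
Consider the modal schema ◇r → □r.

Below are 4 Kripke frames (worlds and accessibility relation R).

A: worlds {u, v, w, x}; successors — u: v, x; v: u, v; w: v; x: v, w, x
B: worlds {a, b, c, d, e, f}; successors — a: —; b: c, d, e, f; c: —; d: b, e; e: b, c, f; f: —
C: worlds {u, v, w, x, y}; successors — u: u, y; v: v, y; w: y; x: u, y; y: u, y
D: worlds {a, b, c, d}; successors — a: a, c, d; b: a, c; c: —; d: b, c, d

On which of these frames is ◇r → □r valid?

none

The schema corresponds to partial functionality: ∀x ∀y ∀z (Rxy ∧ Rxz → y = z).
A: fails — u sees both v and x.
B: fails — b sees both c and d.
C: fails — u sees both u and y.
D: fails — a sees both a and c.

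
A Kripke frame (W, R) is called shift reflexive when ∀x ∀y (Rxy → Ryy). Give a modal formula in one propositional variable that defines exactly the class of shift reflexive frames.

□(□s → s)

This is shift-reflexivity; the standard corresponding axiom is T□: □(□s → s).
Suppose □(□s→s) is valid. Take Rxy and set V(s)={w : Ryw}. Then at y, □s holds; since □(□s→s) at x, □s→s at y, so s at y, i.e. Ryy.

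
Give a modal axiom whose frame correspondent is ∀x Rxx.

The condition is reflexivity. The T schema □ψ → ψ defines it.
Suppose □ψ→ψ is valid. At any x set V(ψ)={w : Rxw}. Then □ψ holds at x, so ψ holds at x, i.e. Rxx.

□ψ → ψ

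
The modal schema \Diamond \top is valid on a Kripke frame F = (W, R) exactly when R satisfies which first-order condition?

Seriality

◇⊤ holds at w iff w has a successor, so frame-validity of ◇⊤ is exactly seriality. Equivalently via □A → ◇A:
Suppose □A→◇A is valid. At any x set V(A)=W. Then □A at x, so ◇A at x, so x has a successor.
Conversely, on a frame with seriality the schema holds at every world under every valuation.
Frame condition: \forall x \exists y Rxy.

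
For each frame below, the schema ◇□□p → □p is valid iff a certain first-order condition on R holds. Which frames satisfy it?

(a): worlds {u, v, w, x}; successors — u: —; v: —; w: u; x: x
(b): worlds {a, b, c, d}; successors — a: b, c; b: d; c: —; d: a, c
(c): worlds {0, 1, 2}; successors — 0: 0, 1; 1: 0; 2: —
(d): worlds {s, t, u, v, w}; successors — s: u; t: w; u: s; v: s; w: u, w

(c)

This is the axiom for a generalized confluence (Geach) condition; its first-order frame correspondent is ∀x ∀y ∀z ((xRy ∧ xRz) → ∃w (yR²w ∧ z = w)).
(a): fails — wRu, wRu but no t with uR²t and u=t.
(b): fails — aRb, aRb but no w with bR²w and b=w.
(c): satisfies the condition.
(d): fails — wRu, wRw but no w* with uR²w* and w=w*.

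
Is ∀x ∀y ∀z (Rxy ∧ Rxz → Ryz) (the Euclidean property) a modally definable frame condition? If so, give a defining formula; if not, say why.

Definable; ◇q → □◇q defines it

The condition is the Euclidean property. A defining modal formula is ◇q → □◇q.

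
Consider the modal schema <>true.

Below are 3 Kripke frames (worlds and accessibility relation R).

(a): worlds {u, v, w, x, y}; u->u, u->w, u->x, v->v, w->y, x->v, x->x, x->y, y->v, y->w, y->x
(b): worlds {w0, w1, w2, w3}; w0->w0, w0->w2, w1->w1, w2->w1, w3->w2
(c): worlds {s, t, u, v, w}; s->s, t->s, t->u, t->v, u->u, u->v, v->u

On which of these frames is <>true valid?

Frame correspondent (Sahlqvist): forall x exists y Rxy — i.e. seriality.
(a): satisfies the condition.
(b): satisfies the condition.
(c): fails — world w has no successor.

(a), (b)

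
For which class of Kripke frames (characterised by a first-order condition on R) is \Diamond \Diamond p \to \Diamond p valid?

transitivity

This is frame-equivalent to □p → □□p (substitute ¬p for p and contrapose).
Suppose □p→□□p is valid. Take Rxy, Ryz and set V(p)={w : Rxw}. Then □p at x, so □□p at x, so □p at y, so p at z, i.e. Rxz.
Conversely, any frame satisfying \forall x \forall y \forall z (Rxy \wedge Ryz \to Rxz) validates the schema.
So the correspondent is transitivity.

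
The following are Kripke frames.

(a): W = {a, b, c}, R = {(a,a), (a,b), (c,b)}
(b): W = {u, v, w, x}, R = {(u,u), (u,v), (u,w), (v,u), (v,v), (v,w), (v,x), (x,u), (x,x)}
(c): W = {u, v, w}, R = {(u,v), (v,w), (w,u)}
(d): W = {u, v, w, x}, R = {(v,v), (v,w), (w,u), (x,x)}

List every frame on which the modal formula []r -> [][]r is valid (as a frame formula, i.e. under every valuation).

(a)

Frame correspondent (Sahlqvist): forall x forall y forall z (Rxy & Ryz -> Rxz) — i.e. transitivity.
(a): holds.
(b): fails — Ruv and Rvx but not Rux.
(c): fails — Ruv and Rvw but not Ruw.
(d): fails — Rvw and Rwu but not Rvu.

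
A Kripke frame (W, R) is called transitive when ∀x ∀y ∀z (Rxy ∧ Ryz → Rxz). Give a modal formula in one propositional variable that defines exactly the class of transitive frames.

□ψ → □□ψ

This is transitivity; the standard corresponding axiom is 4: □ψ → □□ψ.
Suppose □ψ→□□ψ is valid. Take Rxy, Ryz and set V(ψ)={w : Rxw}. Then □ψ at x, so □□ψ at x, so □ψ at y, so ψ at z, i.e. Rxz.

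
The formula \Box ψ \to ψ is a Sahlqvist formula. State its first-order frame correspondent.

Suppose □ψ→ψ is valid. At any x set V(ψ)={w : Rxw}. Then □ψ holds at x, so ψ holds at x, i.e. Rxx.

reflexivity: \forall x Rxx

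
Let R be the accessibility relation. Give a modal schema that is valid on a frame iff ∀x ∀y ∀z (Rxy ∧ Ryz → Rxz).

The condition is transitivity. The 4 schema □ψ → □□ψ defines it.
Suppose □ψ→□□ψ is valid. Take Rxy, Ryz and set V(ψ)={w : Rxw}. Then □ψ at x, so □□ψ at x, so □ψ at y, so ψ at z, i.e. Rxz.

□ψ → □□ψ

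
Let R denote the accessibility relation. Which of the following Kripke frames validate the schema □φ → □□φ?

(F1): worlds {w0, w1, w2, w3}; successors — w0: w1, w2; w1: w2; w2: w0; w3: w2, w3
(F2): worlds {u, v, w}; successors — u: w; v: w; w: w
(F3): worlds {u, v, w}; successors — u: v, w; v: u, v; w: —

(F2)

The schema corresponds to transitivity: ∀x ∀y ∀z (Rxy ∧ Ryz → Rxz).
(F1): fails — Rw1w2 and Rw2w0 but not Rw1w0.
(F2): holds.
(F3): fails — Ruv and Rvu but not Ruu.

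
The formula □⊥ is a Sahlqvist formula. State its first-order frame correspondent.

Emptiness of R

□⊥ is valid iff no world has any successor (otherwise □⊥ fails at any world with one).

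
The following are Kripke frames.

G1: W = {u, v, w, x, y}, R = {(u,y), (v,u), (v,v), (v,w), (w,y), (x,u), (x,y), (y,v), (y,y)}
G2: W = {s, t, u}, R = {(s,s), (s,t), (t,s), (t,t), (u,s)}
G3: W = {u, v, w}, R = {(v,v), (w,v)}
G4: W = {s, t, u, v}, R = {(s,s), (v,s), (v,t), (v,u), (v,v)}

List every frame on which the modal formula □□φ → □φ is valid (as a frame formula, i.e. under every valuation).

Frame correspondent (Sahlqvist): ∀x ∀y (Rxy → ∃z (Rxz ∧ Rzy)) — i.e. density.
G1: fails — Rxu but no z with Rxz and Rzu.
G2: condition met.
G3: condition met.
G4: condition met.
Valid on: G2, G3, G4.

G2, G3, G4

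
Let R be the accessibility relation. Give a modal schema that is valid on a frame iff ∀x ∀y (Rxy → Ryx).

A defining formula is r → □◇r (the B axiom).
Suppose r→□◇r is valid. Take Rxy and set V(r)={x}. Then r at x, so □◇r at x, so ◇r at y, so some z with Ryz has r; z=x, i.e. Ryx.

r → □◇r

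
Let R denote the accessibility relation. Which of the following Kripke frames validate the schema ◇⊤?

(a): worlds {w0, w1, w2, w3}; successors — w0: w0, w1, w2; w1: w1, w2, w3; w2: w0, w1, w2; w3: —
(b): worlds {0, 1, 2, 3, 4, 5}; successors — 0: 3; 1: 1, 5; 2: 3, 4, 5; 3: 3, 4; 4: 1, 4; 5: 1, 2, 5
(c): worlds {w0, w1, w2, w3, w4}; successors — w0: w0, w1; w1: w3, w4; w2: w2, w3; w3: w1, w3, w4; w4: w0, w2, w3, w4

Frame correspondent (Sahlqvist): ∀x ∃y Rxy — i.e. seriality.
(a): fails — world w3 has no successor.
(b): condition met.
(c): condition met.
Valid on: (b), (c).

(b), (c)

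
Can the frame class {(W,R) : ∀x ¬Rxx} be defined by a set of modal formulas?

Not modally definable

If a class were modally definable it would be closed under surjective bounded morphisms (Goldblatt–Thomason).
The 2-cycle (worlds 0,1 with 0→1→0) is irreflexive, and the map sending every world to a single reflexive point • is a surjective bounded morphism (forth: every edge maps to (•,•); back: every world has a successor). So any modal formula valid on the 2-cycle is also valid on the reflexive point, which is not irreflexive.
Hence irreflexivity is not modally definable.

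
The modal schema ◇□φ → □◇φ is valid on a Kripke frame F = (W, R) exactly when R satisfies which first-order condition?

convergence: ∀x ∀y ∀z (Rxy ∧ Rxz → ∃w (Ryw ∧ Rzw))

Suppose ◇□φ→□◇φ is valid. Take Rxy, Rxz and set V(φ)={w : Ryw}. Then □φ at y so ◇□φ at x, so □◇φ at x, so ◇φ at z, giving w with Rzw and Ryw.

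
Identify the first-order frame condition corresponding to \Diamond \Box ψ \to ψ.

This is a form of the B axiom.
It corresponds to symmetry: \forall x \forall y (Rxy \to Ryx).

symmetry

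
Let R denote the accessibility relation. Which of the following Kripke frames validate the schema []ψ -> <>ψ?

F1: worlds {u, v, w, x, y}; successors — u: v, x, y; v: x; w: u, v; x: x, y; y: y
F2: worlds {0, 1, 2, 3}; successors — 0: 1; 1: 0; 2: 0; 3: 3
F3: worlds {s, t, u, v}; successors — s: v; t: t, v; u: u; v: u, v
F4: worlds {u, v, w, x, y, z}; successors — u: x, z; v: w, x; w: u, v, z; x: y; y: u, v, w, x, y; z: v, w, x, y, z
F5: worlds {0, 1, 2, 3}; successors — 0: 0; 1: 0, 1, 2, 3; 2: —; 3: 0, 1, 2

F1, F2, F3, F4

The schema corresponds to seriality: forall x exists y Rxy.
F1: satisfies the condition.
F2: satisfies the condition.
F3: satisfies the condition.
F4: satisfies the condition.
F5: fails — world 2 has no successor.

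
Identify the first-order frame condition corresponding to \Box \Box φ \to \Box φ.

This is the C4 axiom.
It corresponds to density: \forall x \forall y (Rxy \to \exists z (Rxz \wedge Rzy)).

Density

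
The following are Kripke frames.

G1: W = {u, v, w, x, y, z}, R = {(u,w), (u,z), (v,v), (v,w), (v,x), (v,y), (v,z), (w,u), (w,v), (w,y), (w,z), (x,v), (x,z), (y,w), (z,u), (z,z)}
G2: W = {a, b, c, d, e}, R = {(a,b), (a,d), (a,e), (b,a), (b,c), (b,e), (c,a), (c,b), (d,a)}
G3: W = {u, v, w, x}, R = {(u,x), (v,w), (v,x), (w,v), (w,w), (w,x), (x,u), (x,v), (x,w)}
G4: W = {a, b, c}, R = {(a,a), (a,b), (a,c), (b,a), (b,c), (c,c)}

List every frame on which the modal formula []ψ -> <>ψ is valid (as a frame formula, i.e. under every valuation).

G1, G3, G4

Frame correspondent (Sahlqvist): forall x exists y Rxy — i.e. seriality.
G1: ✓.
G2: fails — world e has no successor.
G3: ✓.
G4: ✓.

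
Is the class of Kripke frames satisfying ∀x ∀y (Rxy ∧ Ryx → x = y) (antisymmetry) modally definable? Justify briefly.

If a class were modally definable it would be closed under surjective bounded morphisms (Goldblatt–Thomason).
The 6-cycle (worlds a,b,c,d,e,f with a→b→c→d→e→f→a) is antisymmetric. Sending even-indexed worlds to • and odd-indexed worlds to ∘ is a surjective bounded morphism onto the two-world frame with •↔∘, which is not antisymmetric.
So no modal formula (or set of formulas) defines exactly the antisymmetric frames.

No — not modally definable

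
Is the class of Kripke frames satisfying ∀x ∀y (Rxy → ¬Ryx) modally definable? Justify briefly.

Not definable by any modal formula

If a class were modally definable it would be closed under surjective bounded morphisms (Goldblatt–Thomason).
The 5-cycle (worlds a,b,c,d,e with a→b→c→d→e→a) is asymmetric. Mapping every world to a single reflexive point • is a surjective bounded morphism, and the reflexive point is not asymmetric (R•• but asymmetry requires ¬R••).
So no modal formula (or set of formulas) defines exactly the asymmetric frames.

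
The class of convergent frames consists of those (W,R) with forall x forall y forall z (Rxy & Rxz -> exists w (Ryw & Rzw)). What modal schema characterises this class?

◇□ψ → □◇ψ

This is convergence; the standard corresponding axiom is .2: ◇□ψ → □◇ψ.
Suppose ◇□ψ→□◇ψ is valid. Take Rxy, Rxz and set V(ψ)={w : Ryw}. Then □ψ at y so ◇□ψ at x, so □◇ψ at x, so ◇ψ at z, giving w with Rzw and Ryw.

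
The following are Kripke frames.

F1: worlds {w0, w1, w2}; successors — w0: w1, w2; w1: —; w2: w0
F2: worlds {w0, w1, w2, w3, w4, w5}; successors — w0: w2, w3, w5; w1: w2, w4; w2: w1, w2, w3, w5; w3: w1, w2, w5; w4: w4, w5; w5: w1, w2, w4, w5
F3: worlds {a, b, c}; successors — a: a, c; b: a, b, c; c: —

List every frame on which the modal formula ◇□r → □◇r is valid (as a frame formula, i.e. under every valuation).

F2

This is the axiom for convergence; its first-order frame correspondent is ∀x ∀y ∀z (Rxy ∧ Rxz → ∃w (Ryw ∧ Rzw)).
F1: fails — Rw0w1 and Rw0w1 but w1 and w1 have no common successor.
F2: holds.
F3: fails — Raa and Rac but a and c have no common successor.
Valid on: F2.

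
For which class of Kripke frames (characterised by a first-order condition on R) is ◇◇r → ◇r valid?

Equivalently (dual form): □r → □□r.
Suppose □r→□□r is valid. Take Rxy, Ryz and set V(r)={w : Rxw}. Then □r at x, so □□r at x, so □r at y, so r at z, i.e. Rxz.

Transitivity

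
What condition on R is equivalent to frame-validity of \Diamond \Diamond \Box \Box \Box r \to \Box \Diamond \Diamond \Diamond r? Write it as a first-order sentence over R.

This is a Sahlqvist (Geach-type) schema ◇^2□^3r → □^1◇^3r.
First-order correspondent: \forall x \forall y \forall z ((x R^2 y \wedge xRz) \to \exists w (y R^3 w \wedge z R^3 w)).

\forall x \forall y \forall z ((x R^2 y \wedge xRz) \to \exists w (y R^3 w \wedge z R^3 w))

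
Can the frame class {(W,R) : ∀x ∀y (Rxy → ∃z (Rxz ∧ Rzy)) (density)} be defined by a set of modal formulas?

Yes, by □□q → □q

Yes: it is density, defined by the C4 schema □□q → □q.
Suppose □□q→□q is valid. Take Rxy and set V(q)={w : xR²w}. Then □□q at x, so □q at x, so q at y, i.e. ∃z(Rxz∧Rzy).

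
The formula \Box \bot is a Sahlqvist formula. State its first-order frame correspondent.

emptiness of R

This schema is the Ver axiom.
It corresponds to emptiness of R: \forall x \forall y \neg Rxy.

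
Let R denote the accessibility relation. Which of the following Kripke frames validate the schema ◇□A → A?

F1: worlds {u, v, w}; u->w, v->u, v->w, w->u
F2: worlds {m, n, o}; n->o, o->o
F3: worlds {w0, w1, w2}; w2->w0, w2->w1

none

The schema corresponds to symmetry: ∀x ∀y (Rxy → Ryx).
F1: fails — Rvu but not Ruv.
F2: fails — Rno but not Ron.
F3: fails — Rw2w0 but not Rw0w2.
Valid on no frame.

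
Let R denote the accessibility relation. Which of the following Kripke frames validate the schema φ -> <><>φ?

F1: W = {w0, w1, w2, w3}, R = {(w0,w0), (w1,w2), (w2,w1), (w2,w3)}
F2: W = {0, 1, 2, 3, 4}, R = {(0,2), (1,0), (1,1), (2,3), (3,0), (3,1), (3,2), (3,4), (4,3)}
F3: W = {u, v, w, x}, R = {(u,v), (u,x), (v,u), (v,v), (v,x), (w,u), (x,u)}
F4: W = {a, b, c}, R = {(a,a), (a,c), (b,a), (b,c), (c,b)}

This is the axiom for a generalized confluence (Geach) condition; its first-order frame correspondent is forall x exists w (x = w & x R^2 w).
F1: fails — at w3 but no w with w3=w and w3R²w.
F2: fails — at 0 but no w with 0=w and 0R²w.
F3: fails — at w but no t with w=t and wR²t.
F4: condition met.
Valid on: F4.

F4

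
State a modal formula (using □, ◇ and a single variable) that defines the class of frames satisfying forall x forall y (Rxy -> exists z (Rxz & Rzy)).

□□r → □r

A defining formula is □□r → □r (the C4 axiom).
Suppose □□r→□r is valid. Take Rxy and set V(r)={w : xR²w}. Then □□r at x, so □r at x, so r at y, i.e. ∃z(Rxz∧Rzy).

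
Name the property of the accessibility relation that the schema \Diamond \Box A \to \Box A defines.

This is frame-equivalent to ◇A → □◇A (substitute ¬A for A and contrapose).
Suppose ◇A→□◇A is valid. Take Rxy, Rxz and set V(A)={y}. Then ◇A at x, so □◇A at x, so ◇A at z, so some w with Rzw has A; w=y, i.e. Rzy. By symmetry of the argument, Ryz.
Conversely, any frame satisfying \forall x \forall y \forall z (Rxy \wedge Rxz \to Ryz) validates the schema.
So the correspondent is the Euclidean property.

The Euclidean property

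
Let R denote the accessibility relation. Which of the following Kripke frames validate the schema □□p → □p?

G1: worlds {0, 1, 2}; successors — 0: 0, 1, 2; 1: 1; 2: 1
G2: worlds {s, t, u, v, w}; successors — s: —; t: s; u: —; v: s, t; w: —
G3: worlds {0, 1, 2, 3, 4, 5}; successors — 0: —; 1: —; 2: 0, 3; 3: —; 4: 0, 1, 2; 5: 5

G1

Frame correspondent (Sahlqvist): ∀x ∀y (Rxy → ∃z (Rxz ∧ Rzy)) — i.e. density.
G1: satisfies the condition.
G2: fails — Rvt but no z with Rvz and Rzt.
G3: fails — R23 but no z with R2z and Rz3.
Valid on: G1.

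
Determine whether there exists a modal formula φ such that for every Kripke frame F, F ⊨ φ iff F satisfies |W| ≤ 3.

Not modally definable

If a class were modally definable it would be closed under disjoint unions (Goldblatt–Thomason).
Any modal formula valid on each of 4 disjoint one-world frames is valid on their disjoint union (validity is preserved under disjoint unions). Each one-world frame has |W|=1≤3, but the union has |W|=4.
So no modal formula (or set of formulas) defines exactly the |W|≤3 frames.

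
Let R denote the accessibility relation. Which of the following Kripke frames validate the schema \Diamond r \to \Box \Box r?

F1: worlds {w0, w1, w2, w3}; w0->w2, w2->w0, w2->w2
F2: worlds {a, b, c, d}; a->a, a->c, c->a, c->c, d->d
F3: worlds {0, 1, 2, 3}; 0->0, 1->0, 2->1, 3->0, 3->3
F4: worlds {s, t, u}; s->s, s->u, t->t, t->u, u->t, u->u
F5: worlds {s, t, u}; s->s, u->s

F5

Frame correspondent (Sahlqvist): \forall x \forall y \forall z ((xRy \wedge x R^2 z) \to \exists w (y = w \wedge z = w)) — i.e. a generalized confluence (Geach) condition.
F1: fails — w0Rw2, w0R²w0 but w2 ≠ w0.
F2: fails — aRa, aR²c but a ≠ c.
F3: fails — 2R1, 2R²0 but 1 ≠ 0.
F4: fails — sRs, sR²t but s ≠ t.
F5: satisfies the condition.
Valid on: F5.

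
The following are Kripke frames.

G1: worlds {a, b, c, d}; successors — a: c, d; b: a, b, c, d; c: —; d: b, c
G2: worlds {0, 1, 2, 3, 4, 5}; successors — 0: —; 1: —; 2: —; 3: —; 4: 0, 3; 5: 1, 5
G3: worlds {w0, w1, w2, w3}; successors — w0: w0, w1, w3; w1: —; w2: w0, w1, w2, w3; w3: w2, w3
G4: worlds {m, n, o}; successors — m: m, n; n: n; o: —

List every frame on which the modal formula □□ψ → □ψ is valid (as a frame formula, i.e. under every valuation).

G3, G4

The schema corresponds to density: ∀x ∀y (Rxy → ∃z (Rxz ∧ Rzy)).
G1: fails — Rad but no z with Raz and Rzd.
G2: fails — R43 but no z with R4z and Rz3.
G3: ✓.
G4: ✓.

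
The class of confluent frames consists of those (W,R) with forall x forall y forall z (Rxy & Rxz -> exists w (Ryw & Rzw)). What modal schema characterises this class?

◇□ψ → □◇ψ

The condition is convergence. The .2 schema ◇□ψ → □◇ψ defines it.
Suppose ◇□ψ→□◇ψ is valid. Take Rxy, Rxz and set V(ψ)={w : Ryw}. Then □ψ at y so ◇□ψ at x, so □◇ψ at x, so ◇ψ at z, giving w with Rzw and Ryw.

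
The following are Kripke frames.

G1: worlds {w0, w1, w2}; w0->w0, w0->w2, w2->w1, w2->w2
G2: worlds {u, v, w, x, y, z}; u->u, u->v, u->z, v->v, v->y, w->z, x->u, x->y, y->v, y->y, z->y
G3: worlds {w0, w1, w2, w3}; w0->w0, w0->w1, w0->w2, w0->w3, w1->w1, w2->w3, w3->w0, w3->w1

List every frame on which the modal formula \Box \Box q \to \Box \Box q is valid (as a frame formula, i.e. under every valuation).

G1, G2, G3

The schema corresponds to a generalized confluence (Geach) condition: \forall x \forall z (x R^2 z \to \exists w (x R^2 w \wedge z = w)).
G1: satisfies the condition.
G2: satisfies the condition.
G3: satisfies the condition.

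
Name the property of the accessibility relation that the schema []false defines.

emptiness of R

This schema is the Ver axiom.
Its frame correspondent is emptiness of R — forall x forall y ~Rxy.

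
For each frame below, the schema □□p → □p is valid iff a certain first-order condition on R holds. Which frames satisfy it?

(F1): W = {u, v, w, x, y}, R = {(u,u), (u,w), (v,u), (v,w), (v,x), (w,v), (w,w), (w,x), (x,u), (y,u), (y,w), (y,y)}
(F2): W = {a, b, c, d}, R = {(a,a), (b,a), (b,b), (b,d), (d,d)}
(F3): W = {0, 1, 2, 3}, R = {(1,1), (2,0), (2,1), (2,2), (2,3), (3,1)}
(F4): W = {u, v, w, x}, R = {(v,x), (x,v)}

The schema corresponds to density: ∀x ∀y (Rxy → ∃z (Rxz ∧ Rzy)).
(F1): condition met.
(F2): condition met.
(F3): condition met.
(F4): fails — Rvx but no z with Rvz and Rzx.
Valid on: (F1), (F2), (F3).

(F1), (F2), (F3)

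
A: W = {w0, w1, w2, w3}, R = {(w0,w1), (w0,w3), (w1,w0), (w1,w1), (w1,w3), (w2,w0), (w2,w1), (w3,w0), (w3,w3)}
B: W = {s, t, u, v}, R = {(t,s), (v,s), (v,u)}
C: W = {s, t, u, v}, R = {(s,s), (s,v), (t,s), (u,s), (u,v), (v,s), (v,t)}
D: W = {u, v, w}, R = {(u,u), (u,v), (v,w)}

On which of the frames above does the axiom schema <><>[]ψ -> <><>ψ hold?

A, B, C

The schema corresponds to a generalized confluence (Geach) condition: forall x forall y (x R^2 y -> exists w (yRw & x R^2 w)).
A: holds.
B: holds.
C: holds.
D: fails — uR²w but no t with wRt and uR²t.
Valid on: A, B, C.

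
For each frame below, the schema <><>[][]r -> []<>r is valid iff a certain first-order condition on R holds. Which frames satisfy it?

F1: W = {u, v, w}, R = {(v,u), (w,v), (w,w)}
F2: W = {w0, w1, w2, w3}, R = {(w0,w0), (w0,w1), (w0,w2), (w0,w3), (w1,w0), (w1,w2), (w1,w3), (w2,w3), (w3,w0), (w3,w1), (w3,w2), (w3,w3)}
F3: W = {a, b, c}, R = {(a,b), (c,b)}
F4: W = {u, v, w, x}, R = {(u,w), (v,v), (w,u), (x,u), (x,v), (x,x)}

The schema corresponds to a generalized confluence (Geach) condition: forall x forall y forall z ((x R^2 y & xRz) -> exists w (y R^2 w & zRw)).
F1: fails — wR²u, wRv but no t with uR²t and vRt.
F2: condition met.
F3: condition met.
F4: fails — xR²u, xRu but no t with uR²t and uRt.

F2, F3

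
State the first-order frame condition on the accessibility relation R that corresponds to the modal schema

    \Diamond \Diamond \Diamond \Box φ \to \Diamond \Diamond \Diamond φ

This is a Sahlqvist (Geach-type) schema ◇^3□^1φ → □^0◇^3φ.
First-order correspondent: \forall x \forall y (x R^3 y \to \exists w (yRw \wedge x R^3 w)).

\forall x \forall y (x R^3 y \to \exists w (yRw \wedge x R^3 w))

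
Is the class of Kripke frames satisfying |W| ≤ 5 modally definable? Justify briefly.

Not definable by any modal formula

If a class were modally definable it would be closed under disjoint unions (Goldblatt–Thomason).
Any modal formula valid on each of 6 disjoint one-world frames is valid on their disjoint union (validity is preserved under disjoint unions). Each one-world frame has |W|=1≤5, but the union has |W|=6.
So no modal formula (or set of formulas) defines exactly the |W|≤5 frames.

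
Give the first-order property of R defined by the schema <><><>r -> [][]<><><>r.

forall x forall y forall z ((x R^3 y & x R^2 z) -> exists w (y = w & z R^3 w))

This is a Sahlqvist (Geach-type) schema ◇^3□^0r → □^2◇^3r.
Minimal-valuation argument: fix x; take any y with xR^3y and any z with xR^2z. Set V(r) to the set of worlds R-reachable from y in exactly 0 steps. Then □^0r holds at y, so the antecedent holds at x; validity forces ◇^3r at z, giving a w with zR^3w and yR^0w.
First-order correspondent: forall x forall y forall z ((x R^3 y & x R^2 z) -> exists w (y = w & z R^3 w)).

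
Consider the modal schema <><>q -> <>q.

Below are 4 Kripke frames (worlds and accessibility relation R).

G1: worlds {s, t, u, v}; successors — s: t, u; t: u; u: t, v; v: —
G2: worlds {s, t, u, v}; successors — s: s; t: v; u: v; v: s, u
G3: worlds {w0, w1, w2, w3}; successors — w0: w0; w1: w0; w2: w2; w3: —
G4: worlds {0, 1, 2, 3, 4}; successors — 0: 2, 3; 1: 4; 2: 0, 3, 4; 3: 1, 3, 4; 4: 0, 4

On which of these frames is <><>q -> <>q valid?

G3

The schema corresponds to transitivity: forall x forall y forall z (Rxy & Ryz -> Rxz).
G1: fails — Rut and Rtu but not Ruu.
G2: fails — Ruv and Rvu but not Ruu.
G3: satisfies the condition.
G4: fails — R34 and R40 but not R30.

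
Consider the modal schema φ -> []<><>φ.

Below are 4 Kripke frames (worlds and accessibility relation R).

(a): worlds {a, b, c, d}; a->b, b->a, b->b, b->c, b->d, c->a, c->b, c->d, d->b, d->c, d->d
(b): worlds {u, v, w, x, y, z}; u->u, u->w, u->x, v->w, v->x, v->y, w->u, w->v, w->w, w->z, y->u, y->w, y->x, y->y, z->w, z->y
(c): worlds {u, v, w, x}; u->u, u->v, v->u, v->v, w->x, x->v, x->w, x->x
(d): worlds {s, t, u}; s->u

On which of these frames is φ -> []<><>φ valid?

Frame correspondent (Sahlqvist): forall x forall z (xRz -> exists w (x = w & z R^2 w)) — i.e. a generalized confluence (Geach) condition.
(a): condition met.
(b): fails — uRx but no t with u=t and xR²t.
(c): fails — xRv but no t with x=t and vR²t.
(d): fails — sRu but no w with s=w and uR²w.

(a)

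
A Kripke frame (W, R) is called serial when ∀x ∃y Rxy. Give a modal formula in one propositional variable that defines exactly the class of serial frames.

This is seriality; the standard corresponding axiom is D: □r → ◇r.
Suppose □r→◇r is valid. At any x set V(r)=W. Then □r at x, so ◇r at x, so x has a successor.

□r → ◇r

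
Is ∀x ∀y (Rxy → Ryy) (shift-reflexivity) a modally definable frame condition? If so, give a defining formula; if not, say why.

Definable; □(□r → r) defines it

The condition is shift-reflexivity. A defining modal formula is □(□r → r).
Suppose □(□r→r) is valid. Take Rxy and set V(r)={w : Ryw}. Then at y, □r holds; since □(□r→r) at x, □r→r at y, so r at y, i.e. Ryy.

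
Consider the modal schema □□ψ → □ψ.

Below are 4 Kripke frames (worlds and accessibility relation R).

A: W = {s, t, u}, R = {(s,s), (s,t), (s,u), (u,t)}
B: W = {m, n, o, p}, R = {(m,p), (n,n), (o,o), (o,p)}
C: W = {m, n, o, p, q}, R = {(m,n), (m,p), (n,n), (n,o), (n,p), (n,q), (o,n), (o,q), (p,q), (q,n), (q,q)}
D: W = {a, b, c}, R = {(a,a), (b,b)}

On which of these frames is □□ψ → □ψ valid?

This is the axiom for density; its first-order frame correspondent is ∀x ∀y (Rxy → ∃z (Rxz ∧ Rzy)).
A: fails — Rut but no z with Ruz and Rzt.
B: fails — Rmp but no z with Rmz and Rzp.
C: satisfies the condition.
D: satisfies the condition.

C, D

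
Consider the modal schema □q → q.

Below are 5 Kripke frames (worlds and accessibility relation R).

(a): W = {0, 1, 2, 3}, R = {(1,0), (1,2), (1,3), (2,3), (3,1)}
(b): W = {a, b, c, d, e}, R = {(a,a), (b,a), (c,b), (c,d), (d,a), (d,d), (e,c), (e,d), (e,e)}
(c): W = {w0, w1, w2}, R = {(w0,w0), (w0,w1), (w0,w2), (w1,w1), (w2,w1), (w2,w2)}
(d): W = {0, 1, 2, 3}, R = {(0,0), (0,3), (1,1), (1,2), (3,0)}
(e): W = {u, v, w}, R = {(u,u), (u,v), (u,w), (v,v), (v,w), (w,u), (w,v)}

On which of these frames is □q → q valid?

Frame correspondent (Sahlqvist): ∀x Rxx — i.e. reflexivity.
(a): fails — world 0 does not see itself.
(b): fails — world b does not see itself.
(c): condition met.
(d): fails — world 2 does not see itself.
(e): fails — world w does not see itself.
Valid on: (c).

(c)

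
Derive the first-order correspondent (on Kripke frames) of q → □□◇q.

∀x ∀z (xR²z → ∃w (x = w ∧ zRw))

This is a Sahlqvist (Geach-type) schema ◇^0□^0q → □^2◇^1q.
Minimal-valuation argument: fix x; take any y with xR^0y and any z with xR^2z. Set V(q) to the set of worlds R-reachable from y in exactly 0 steps. Then □^0q holds at y, so the antecedent holds at x; validity forces ◇^1q at z, giving a w with zR^1w and yR^0w.
First-order correspondent: ∀x ∀z (xR²z → ∃w (x = w ∧ zRw)).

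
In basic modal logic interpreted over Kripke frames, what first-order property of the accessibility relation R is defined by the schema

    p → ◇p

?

This schema is equivalent to the T axiom □p → p.
Its frame correspondent is reflexivity — ∀x Rxx.

Reflexivity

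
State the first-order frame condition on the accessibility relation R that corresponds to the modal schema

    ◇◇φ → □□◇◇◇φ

This is a Sahlqvist (Geach-type) schema ◇^2□^0φ → □^2◇^3φ.
Minimal-valuation argument: fix x; take any y with xR^2y and any z with xR^2z. Set V(φ) to the set of worlds R-reachable from y in exactly 0 steps. Then □^0φ holds at y, so the antecedent holds at x; validity forces ◇^3φ at z, giving a w with zR^3w and yR^0w.
First-order correspondent: ∀x ∀y ∀z ((xR²y ∧ xR²z) → ∃w (y = w ∧ zR³w)).

∀x ∀y ∀z ((xR²y ∧ xR²z) → ∃w (y = w ∧ zR³w))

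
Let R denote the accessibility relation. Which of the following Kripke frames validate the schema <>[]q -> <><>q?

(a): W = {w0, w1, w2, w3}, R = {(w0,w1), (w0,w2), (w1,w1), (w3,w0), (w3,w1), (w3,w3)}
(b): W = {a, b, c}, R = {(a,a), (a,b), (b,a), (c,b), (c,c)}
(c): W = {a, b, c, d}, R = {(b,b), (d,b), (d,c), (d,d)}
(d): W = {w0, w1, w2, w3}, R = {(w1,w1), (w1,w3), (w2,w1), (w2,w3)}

(b)

Frame correspondent (Sahlqvist): forall x forall y (xRy -> exists w (yRw & x R^2 w)) — i.e. a generalized confluence (Geach) condition.
(a): fails — w0Rw2 but no w with w2Rw and w0R²w.
(b): condition met.
(c): fails — dRc but no w with cRw and dR²w.
(d): fails — w1Rw3 but no w with w3Rw and w1R²w.
Valid on: (b).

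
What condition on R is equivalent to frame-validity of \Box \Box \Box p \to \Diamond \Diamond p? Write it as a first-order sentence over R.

This is a Sahlqvist (Geach-type) schema ◇^0□^3p → □^0◇^2p.
First-order correspondent: \forall x \exists w (x R^3 w \wedge x R^2 w).

\forall x \exists w (x R^3 w \wedge x R^2 w)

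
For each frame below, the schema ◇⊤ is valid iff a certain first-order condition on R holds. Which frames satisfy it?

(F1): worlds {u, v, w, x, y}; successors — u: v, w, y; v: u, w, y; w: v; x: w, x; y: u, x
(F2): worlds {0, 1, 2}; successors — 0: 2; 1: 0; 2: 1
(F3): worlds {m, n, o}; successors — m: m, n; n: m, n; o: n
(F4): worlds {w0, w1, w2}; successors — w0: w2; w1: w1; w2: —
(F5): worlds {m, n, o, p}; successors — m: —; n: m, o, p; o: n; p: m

Frame correspondent (Sahlqvist): ∀x ∃y Rxy — i.e. seriality.
(F1): condition met.
(F2): condition met.
(F3): condition met.
(F4): fails — world w2 has no successor.
(F5): fails — world m has no successor.

(F1), (F2), (F3)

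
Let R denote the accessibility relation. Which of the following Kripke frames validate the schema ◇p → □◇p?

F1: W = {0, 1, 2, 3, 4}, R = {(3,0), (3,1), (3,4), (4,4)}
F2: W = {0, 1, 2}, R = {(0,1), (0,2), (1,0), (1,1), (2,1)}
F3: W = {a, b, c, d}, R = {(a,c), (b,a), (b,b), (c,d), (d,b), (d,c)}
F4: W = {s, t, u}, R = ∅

Frame correspondent (Sahlqvist): ∀x ∀y ∀z (Rxy ∧ Rxz → Ryz) — i.e. the Euclidean property.
F1: fails — R34 and R30 but not R40.
F2: fails — R02 and R02 but not R22.
F3: fails — Rac and Rac but not Rcc.
F4: satisfies the condition.

F4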